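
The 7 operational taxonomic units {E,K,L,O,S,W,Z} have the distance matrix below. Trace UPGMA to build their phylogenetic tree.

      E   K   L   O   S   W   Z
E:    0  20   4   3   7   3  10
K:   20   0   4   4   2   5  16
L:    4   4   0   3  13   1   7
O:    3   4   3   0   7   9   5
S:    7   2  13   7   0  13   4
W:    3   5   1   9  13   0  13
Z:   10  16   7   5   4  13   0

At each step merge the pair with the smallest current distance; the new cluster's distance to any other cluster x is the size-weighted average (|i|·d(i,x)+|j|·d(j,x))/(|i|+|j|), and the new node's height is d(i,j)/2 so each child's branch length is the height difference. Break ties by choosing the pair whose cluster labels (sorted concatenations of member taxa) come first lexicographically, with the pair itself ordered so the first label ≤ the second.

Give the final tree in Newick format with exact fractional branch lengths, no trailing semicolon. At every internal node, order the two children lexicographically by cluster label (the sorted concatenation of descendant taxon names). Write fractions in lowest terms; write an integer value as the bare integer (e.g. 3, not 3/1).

iteration 1: select L,W (d=1); attach at lengths (1/2, 1/2); label the merged cluster LW
  updated: d(E,LW)=7/2, d(K,LW)=9/2, d(LW,O)=6, d(LW,S)=13, d(LW,Z)=10
iteration 2: select K,S (d=2); attach at lengths (1, 1); label the merged cluster KS
  updated: d(E,KS)=27/2, d(KS,LW)=35/4, d(KS,O)=11/2, d(KS,Z)=10
iteration 3: select E,O (d=3); attach at lengths (3/2, 3/2); label the merged cluster EO
  updated: d(EO,KS)=19/2, d(EO,LW)=19/4, d(EO,Z)=15/2
iteration 4: select EO,LW (d=19/4); attach at lengths (7/8, 15/8); label the merged cluster ELOW
  updated: d(ELOW,KS)=73/8, d(ELOW,Z)=35/4
iteration 5: select ELOW,Z (d=35/4); attach at lengths (2, 35/8); label the merged cluster ELOWZ
  updated: d(ELOWZ,KS)=93/10
iteration 6: select ELOWZ,KS (d=93/10); attach at lengths (11/40, 73/20); label the merged cluster EKLOSWZ
final tree: ((((E:3/2,O:3/2):7/8,(L:1/2,W:1/2):15/8):2,Z:35/8):11/40,(K:1,S:1):73/20)
total length: 381/20

((((E:3/2,O:3/2):7/8,(L:1/2,W:1/2):15/8):2,Z:35/8):11/40,(K:1,S:1):73/20)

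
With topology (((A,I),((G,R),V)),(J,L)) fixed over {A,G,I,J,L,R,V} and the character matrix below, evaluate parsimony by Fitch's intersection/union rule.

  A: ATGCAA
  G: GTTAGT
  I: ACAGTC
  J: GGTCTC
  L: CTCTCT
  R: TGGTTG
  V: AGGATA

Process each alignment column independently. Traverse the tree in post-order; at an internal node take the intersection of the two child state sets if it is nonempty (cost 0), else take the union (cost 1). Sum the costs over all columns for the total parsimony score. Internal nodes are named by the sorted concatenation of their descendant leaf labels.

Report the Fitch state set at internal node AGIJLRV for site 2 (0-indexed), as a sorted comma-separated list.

site 0, node AI: A={A} ∩ I={A} → {A} (+0)
site 0, node GR: G={G} ∪ R={T} → {G,T} (+1)
site 0, node GRV: GR={G,T} ∪ V={A} → {A,G,T} (+1)
site 0, node AGIRV: AI={A} ∩ GRV={A,G,T} → {A} (+0)
site 0, node JL: J={G} ∪ L={C} → {C,G} (+1)
site 0, node AGIJLRV: AGIRV={A} ∪ JL={C,G} → {A,C,G} (+1)
site 1, node AI: A={T} ∪ I={C} → {C,T} (+1)
site 1, node GR: G={T} ∪ R={G} → {G,T} (+1)
site 1, node GRV: GR={G,T} ∩ V={G} → {G} (+0)
site 1, node AGIRV: AI={C,T} ∪ GRV={G} → {C,G,T} (+1)
site 1, node JL: J={G} ∪ L={T} → {G,T} (+1)
site 1, node AGIJLRV: AGIRV={C,G,T} ∩ JL={G,T} → {G,T} (+0)
site 2, node AI: A={G} ∪ I={A} → {A,G} (+1)
site 2, node GR: G={T} ∪ R={G} → {G,T} (+1)
site 2, node GRV: GR={G,T} ∩ V={G} → {G} (+0)
site 2, node AGIRV: AI={A,G} ∩ GRV={G} → {G} (+0)
site 2, node JL: J={T} ∪ L={C} → {C,T} (+1)
site 2, node AGIJLRV: AGIRV={G} ∪ JL={C,T} → {C,G,T} (+1)
site 3, node AI: A={C} ∪ I={G} → {C,G} (+1)
site 3, node GR: G={A} ∪ R={T} → {A,T} (+1)
site 3, node GRV: GR={A,T} ∩ V={A} → {A} (+0)
site 3, node AGIRV: AI={C,G} ∪ GRV={A} → {A,C,G} (+1)
site 3, node JL: J={C} ∪ L={T} → {C,T} (+1)
site 3, node AGIJLRV: AGIRV={A,C,G} ∩ JL={C,T} → {C} (+0)
site 4, node AI: A={A} ∪ I={T} → {A,T} (+1)
site 4, node GR: G={G} ∪ R={T} → {G,T} (+1)
site 4, node GRV: GR={G,T} ∩ V={T} → {T} (+0)
site 4, node AGIRV: AI={A,T} ∩ GRV={T} → {T} (+0)
site 4, node JL: J={T} ∪ L={C} → {C,T} (+1)
site 4, node AGIJLRV: AGIRV={T} ∩ JL={C,T} → {T} (+0)
site 5, node AI: A={A} ∪ I={C} → {A,C} (+1)
site 5, node GR: G={T} ∪ R={G} → {G,T} (+1)
site 5, node GRV: GR={G,T} ∪ V={A} → {A,G,T} (+1)
site 5, node AGIRV: AI={A,C} ∩ GRV={A,G,T} → {A} (+0)
site 5, node JL: J={C} ∪ L={T} → {C,T} (+1)
site 5, node AGIJLRV: AGIRV={A} ∪ JL={C,T} → {A,C,T} (+1)
per-site changes: [4, 4, 4, 4, 3, 5]; total = 24

C,G,T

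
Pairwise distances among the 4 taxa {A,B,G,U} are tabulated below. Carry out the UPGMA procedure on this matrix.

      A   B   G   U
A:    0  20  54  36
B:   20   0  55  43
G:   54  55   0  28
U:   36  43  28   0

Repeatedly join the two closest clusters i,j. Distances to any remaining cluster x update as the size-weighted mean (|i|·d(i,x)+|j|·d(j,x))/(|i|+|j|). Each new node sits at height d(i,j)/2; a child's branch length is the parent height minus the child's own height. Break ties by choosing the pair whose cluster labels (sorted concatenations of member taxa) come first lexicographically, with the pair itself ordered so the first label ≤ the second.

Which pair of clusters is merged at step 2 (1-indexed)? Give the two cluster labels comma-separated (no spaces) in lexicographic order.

G,U

step 1: merge (A,B) at d=20; branch lengths A→10, B→10; new cluster AB
  updated: d(AB,G)=109/2, d(AB,U)=79/2
step 2: merge (G,U) at d=28; branch lengths G→14, U→14; new cluster GU
  updated: d(AB,GU)=47
step 3: merge (AB,GU) at d=47; branch lengths AB→27/2, GU→19/2; new cluster ABGU
final tree: ((A:10,B:10):27/2,(G:14,U:14):19/2)
total length: 71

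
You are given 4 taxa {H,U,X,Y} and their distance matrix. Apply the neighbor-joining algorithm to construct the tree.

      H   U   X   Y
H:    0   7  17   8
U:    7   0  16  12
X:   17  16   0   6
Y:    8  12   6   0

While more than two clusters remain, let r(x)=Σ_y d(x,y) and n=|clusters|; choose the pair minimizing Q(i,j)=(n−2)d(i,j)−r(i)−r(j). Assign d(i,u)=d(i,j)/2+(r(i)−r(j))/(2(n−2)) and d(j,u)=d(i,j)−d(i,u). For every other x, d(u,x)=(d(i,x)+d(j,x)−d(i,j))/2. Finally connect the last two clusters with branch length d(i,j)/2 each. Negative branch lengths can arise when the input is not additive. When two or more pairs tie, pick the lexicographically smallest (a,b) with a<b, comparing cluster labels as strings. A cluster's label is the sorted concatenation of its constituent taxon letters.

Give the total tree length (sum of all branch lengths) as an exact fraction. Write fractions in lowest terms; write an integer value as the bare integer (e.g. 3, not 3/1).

79/4

step 1: merge (H,U) at d=7, Q=-53; branch lengths H→11/4, U→17/4; new cluster HU
  updated: d(HU,X)=13, d(HU,Y)=13/2
step 2: merge (HU,X) at d=13, Q=-51/2; branch lengths HU→27/4, X→25/4; new cluster HUX
  updated: d(HUX,Y)=-1/4
step 3: merge (HUX,Y) at d=-1/4; branch lengths HUX→-1/8, Y→-1/8; new cluster HUXY
final tree: (((H:11/4,U:17/4):27/4,X:25/4):-1/8,Y:-1/8)
total length: 79/4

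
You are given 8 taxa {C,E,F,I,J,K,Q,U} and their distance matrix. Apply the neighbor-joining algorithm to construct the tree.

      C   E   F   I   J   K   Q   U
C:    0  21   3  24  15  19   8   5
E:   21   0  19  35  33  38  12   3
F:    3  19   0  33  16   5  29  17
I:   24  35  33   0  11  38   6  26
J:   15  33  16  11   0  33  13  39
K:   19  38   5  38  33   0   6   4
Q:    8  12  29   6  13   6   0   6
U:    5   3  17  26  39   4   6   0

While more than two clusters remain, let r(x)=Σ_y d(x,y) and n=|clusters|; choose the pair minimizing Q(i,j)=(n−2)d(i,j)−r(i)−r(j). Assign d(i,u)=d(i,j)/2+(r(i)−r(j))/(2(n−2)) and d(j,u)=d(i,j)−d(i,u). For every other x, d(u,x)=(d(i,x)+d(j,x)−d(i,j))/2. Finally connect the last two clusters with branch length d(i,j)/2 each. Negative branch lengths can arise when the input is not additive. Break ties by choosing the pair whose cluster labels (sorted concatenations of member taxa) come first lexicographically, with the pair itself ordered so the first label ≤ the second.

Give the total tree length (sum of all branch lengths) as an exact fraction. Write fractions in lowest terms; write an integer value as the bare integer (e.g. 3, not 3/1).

iteration 1: select I,J (d=11, Q=-267); attach at lengths (79/12, 53/12); label the merged cluster IJ
  updated: d(C,IJ)=14, d(E,IJ)=57/2, d(F,IJ)=19, d(IJ,K)=30, d(IJ,Q)=4, d(IJ,U)=27
iteration 2: select F,K (d=5, Q=-169); attach at lengths (3/2, 7/2); label the merged cluster FK
  updated: d(C,FK)=17/2, d(E,FK)=26, d(FK,IJ)=22, d(FK,Q)=15, d(FK,U)=8
iteration 3: select E,U (d=3, Q=-255/2); attach at lengths (107/16, -59/16); label the merged cluster EU
  updated: d(C,EU)=23/2, d(EU,FK)=31/2, d(EU,IJ)=105/4, d(EU,Q)=15/2
iteration 4: select IJ,Q (d=4, Q=-355/4); attach at lengths (175/24, -79/24); label the merged cluster IJQ
  updated: d(C,IJQ)=9, d(EU,IJQ)=119/8, d(FK,IJQ)=33/2
iteration 5: select C,FK (d=17/2, Q=-105/2); attach at lengths (11/8, 57/8); label the merged cluster CFK
  updated: d(CFK,EU)=37/4, d(CFK,IJQ)=17/2
iteration 6: select CFK,EU (d=37/4, Q=-261/8); attach at lengths (23/16, 125/16); label the merged cluster CEFKU
  updated: d(CEFKU,IJQ)=113/16
iteration 7: select CEFKU,IJQ (d=113/16); attach at lengths (113/32, 113/32); label the merged cluster CEFIJKQU
final tree: (((C:11/8,(F:3/2,K:7/2):57/8):23/16,(E:107/16,U:-59/16):125/16):113/32,((I:79/12,J:53/12):175/24,Q:-79/24):113/32)
total length: 765/16

765/16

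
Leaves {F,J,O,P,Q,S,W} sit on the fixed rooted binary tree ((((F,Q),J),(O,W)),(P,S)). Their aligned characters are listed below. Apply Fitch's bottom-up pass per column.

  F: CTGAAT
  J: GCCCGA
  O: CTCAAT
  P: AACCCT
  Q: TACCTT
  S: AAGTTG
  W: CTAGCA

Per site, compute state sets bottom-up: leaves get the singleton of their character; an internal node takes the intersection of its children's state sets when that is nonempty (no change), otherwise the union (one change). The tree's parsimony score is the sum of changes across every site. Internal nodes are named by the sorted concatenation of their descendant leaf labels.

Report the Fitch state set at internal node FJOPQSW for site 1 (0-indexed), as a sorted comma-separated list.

A,T

FQ@0: {C} ∪ {T} = {C,T} (union, +1)
FJQ@0: {C,T} ∪ {G} = {C,G,T} (union, +1)
OW@0: {C} ∩ {C} = {C} (intersection, +0)
FJOQW@0: {C,G,T} ∩ {C} = {C} (intersection, +0)
PS@0: {A} ∩ {A} = {A} (intersection, +0)
FJOPQSW@0: {C} ∪ {A} = {A,C} (union, +1)
FQ@1: {T} ∪ {A} = {A,T} (union, +1)
FJQ@1: {A,T} ∪ {C} = {A,C,T} (union, +1)
OW@1: {T} ∩ {T} = {T} (intersection, +0)
FJOQW@1: {A,C,T} ∩ {T} = {T} (intersection, +0)
PS@1: {A} ∩ {A} = {A} (intersection, +0)
FJOPQSW@1: {T} ∪ {A} = {A,T} (union, +1)
FQ@2: {G} ∪ {C} = {C,G} (union, +1)
FJQ@2: {C,G} ∩ {C} = {C} (intersection, +0)
OW@2: {C} ∪ {A} = {A,C} (union, +1)
FJOQW@2: {C} ∩ {A,C} = {C} (intersection, +0)
PS@2: {C} ∪ {G} = {C,G} (union, +1)
FJOPQSW@2: {C} ∩ {C,G} = {C} (intersection, +0)
FQ@3: {A} ∪ {C} = {A,C} (union, +1)
FJQ@3: {A,C} ∩ {C} = {C} (intersection, +0)
OW@3: {A} ∪ {G} = {A,G} (union, +1)
FJOQW@3: {C} ∪ {A,G} = {A,C,G} (union, +1)
PS@3: {C} ∪ {T} = {C,T} (union, +1)
FJOPQSW@3: {A,C,G} ∩ {C,T} = {C} (intersection, +0)
FQ@4: {A} ∪ {T} = {A,T} (union, +1)
FJQ@4: {A,T} ∪ {G} = {A,G,T} (union, +1)
OW@4: {A} ∪ {C} = {A,C} (union, +1)
FJOQW@4: {A,G,T} ∩ {A,C} = {A} (intersection, +0)
PS@4: {C} ∪ {T} = {C,T} (union, +1)
FJOPQSW@4: {A} ∪ {C,T} = {A,C,T} (union, +1)
FQ@5: {T} ∩ {T} = {T} (intersection, +0)
FJQ@5: {T} ∪ {A} = {A,T} (union, +1)
OW@5: {T} ∪ {A} = {A,T} (union, +1)
FJOQW@5: {A,T} ∩ {A,T} = {A,T} (intersection, +0)
PS@5: {T} ∪ {G} = {G,T} (union, +1)
FJOPQSW@5: {A,T} ∩ {G,T} = {T} (intersection, +0)
per-site changes: [3, 3, 3, 4, 5, 3]; total = 21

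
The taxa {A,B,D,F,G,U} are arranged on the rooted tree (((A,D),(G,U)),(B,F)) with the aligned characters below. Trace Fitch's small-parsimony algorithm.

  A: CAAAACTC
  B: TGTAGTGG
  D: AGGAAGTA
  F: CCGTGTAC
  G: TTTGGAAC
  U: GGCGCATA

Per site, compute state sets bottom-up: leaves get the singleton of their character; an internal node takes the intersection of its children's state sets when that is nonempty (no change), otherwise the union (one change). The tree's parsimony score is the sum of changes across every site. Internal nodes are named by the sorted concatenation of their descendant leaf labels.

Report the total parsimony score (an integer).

AD@0: {C} ∪ {A} = {A,C} (union, +1)
GU@0: {T} ∪ {G} = {G,T} (union, +1)
ADGU@0: {A,C} ∪ {G,T} = {A,C,G,T} (union, +1)
BF@0: {T} ∪ {C} = {C,T} (union, +1)
ABDFGU@0: {A,C,G,T} ∩ {C,T} = {C,T} (intersection, +0)
AD@1: {A} ∪ {G} = {A,G} (union, +1)
GU@1: {T} ∪ {G} = {G,T} (union, +1)
ADGU@1: {A,G} ∩ {G,T} = {G} (intersection, +0)
BF@1: {G} ∪ {C} = {C,G} (union, +1)
ABDFGU@1: {G} ∩ {C,G} = {G} (intersection, +0)
AD@2: {A} ∪ {G} = {A,G} (union, +1)
GU@2: {T} ∪ {C} = {C,T} (union, +1)
ADGU@2: {A,G} ∪ {C,T} = {A,C,G,T} (union, +1)
BF@2: {T} ∪ {G} = {G,T} (union, +1)
ABDFGU@2: {A,C,G,T} ∩ {G,T} = {G,T} (intersection, +0)
AD@3: {A} ∩ {A} = {A} (intersection, +0)
GU@3: {G} ∩ {G} = {G} (intersection, +0)
ADGU@3: {A} ∪ {G} = {A,G} (union, +1)
BF@3: {A} ∪ {T} = {A,T} (union, +1)
ABDFGU@3: {A,G} ∩ {A,T} = {A} (intersection, +0)
AD@4: {A} ∩ {A} = {A} (intersection, +0)
GU@4: {G} ∪ {C} = {C,G} (union, +1)
ADGU@4: {A} ∪ {C,G} = {A,C,G} (union, +1)
BF@4: {G} ∩ {G} = {G} (intersection, +0)
ABDFGU@4: {A,C,G} ∩ {G} = {G} (intersection, +0)
AD@5: {C} ∪ {G} = {C,G} (union, +1)
GU@5: {A} ∩ {A} = {A} (intersection, +0)
ADGU@5: {C,G} ∪ {A} = {A,C,G} (union, +1)
BF@5: {T} ∩ {T} = {T} (intersection, +0)
ABDFGU@5: {A,C,G} ∪ {T} = {A,C,G,T} (union, +1)
AD@6: {T} ∩ {T} = {T} (intersection, +0)
GU@6: {A} ∪ {T} = {A,T} (union, +1)
ADGU@6: {T} ∩ {A,T} = {T} (intersection, +0)
BF@6: {G} ∪ {A} = {A,G} (union, +1)
ABDFGU@6: {T} ∪ {A,G} = {A,G,T} (union, +1)
AD@7: {C} ∪ {A} = {A,C} (union, +1)
GU@7: {C} ∪ {A} = {A,C} (union, +1)
ADGU@7: {A,C} ∩ {A,C} = {A,C} (intersection, +0)
BF@7: {G} ∪ {C} = {C,G} (union, +1)
ABDFGU@7: {A,C} ∩ {C,G} = {C} (intersection, +0)
per-site changes: [4, 3, 4, 2, 2, 3, 3, 3]; total = 24

24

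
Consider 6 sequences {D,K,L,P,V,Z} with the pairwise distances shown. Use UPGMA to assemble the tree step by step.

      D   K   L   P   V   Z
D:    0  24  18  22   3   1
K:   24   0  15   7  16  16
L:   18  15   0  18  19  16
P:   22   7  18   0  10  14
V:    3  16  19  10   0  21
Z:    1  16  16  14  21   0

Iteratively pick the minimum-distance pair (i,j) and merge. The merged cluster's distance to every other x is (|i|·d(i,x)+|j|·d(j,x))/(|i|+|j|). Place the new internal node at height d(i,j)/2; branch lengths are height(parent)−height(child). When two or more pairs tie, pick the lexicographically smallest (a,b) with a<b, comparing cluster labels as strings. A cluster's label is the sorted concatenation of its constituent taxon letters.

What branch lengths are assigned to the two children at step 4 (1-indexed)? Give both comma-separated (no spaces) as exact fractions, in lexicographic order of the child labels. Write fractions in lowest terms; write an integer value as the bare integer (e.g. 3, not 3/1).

step 1: merge (D,Z) at d=1; branch lengths D→1/2, Z→1/2; new cluster DZ
  updated: d(DZ,K)=20, d(DZ,L)=17, d(DZ,P)=18, d(DZ,V)=12
step 2: merge (K,P) at d=7; branch lengths K→7/2, P→7/2; new cluster KP
  updated: d(DZ,KP)=19, d(KP,L)=33/2, d(KP,V)=13
step 3: merge (DZ,V) at d=12; branch lengths DZ→11/2, V→6; new cluster DVZ
  updated: d(DVZ,KP)=17, d(DVZ,L)=53/3
step 4: merge (KP,L) at d=33/2; branch lengths KP→19/4, L→33/4; new cluster KLP
  updated: d(DVZ,KLP)=155/9
step 5: merge (DVZ,KLP) at d=155/9; branch lengths DVZ→47/18, KLP→13/36; new cluster DKLPVZ
final tree: (((D:1/2,Z:1/2):11/2,V:6):47/18,((K:7/2,P:7/2):19/4,L:33/4):13/36)
total length: 1277/36

19/4,33/4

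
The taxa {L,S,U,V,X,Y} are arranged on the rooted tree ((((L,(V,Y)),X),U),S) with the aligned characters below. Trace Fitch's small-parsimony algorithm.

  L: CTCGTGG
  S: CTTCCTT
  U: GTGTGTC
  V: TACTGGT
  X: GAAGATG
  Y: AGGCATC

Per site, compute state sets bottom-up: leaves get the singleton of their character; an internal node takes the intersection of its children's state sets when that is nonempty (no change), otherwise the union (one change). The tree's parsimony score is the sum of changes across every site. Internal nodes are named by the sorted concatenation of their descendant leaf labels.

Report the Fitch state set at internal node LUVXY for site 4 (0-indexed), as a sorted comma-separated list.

A,G

site 0, node VY: V={T} ∪ Y={A} → {A,T} (+1)
site 0, node LVY: L={C} ∪ VY={A,T} → {A,C,T} (+1)
site 0, node LVXY: LVY={A,C,T} ∪ X={G} → {A,C,G,T} (+1)
site 0, node LUVXY: LVXY={A,C,G,T} ∩ U={G} → {G} (+0)
site 0, node LSUVXY: LUVXY={G} ∪ S={C} → {C,G} (+1)
site 1, node VY: V={A} ∪ Y={G} → {A,G} (+1)
site 1, node LVY: L={T} ∪ VY={A,G} → {A,G,T} (+1)
site 1, node LVXY: LVY={A,G,T} ∩ X={A} → {A} (+0)
site 1, node LUVXY: LVXY={A} ∪ U={T} → {A,T} (+1)
site 1, node LSUVXY: LUVXY={A,T} ∩ S={T} → {T} (+0)
site 2, node VY: V={C} ∪ Y={G} → {C,G} (+1)
site 2, node LVY: L={C} ∩ VY={C,G} → {C} (+0)
site 2, node LVXY: LVY={C} ∪ X={A} → {A,C} (+1)
site 2, node LUVXY: LVXY={A,C} ∪ U={G} → {A,C,G} (+1)
site 2, node LSUVXY: LUVXY={A,C,G} ∪ S={T} → {A,C,G,T} (+1)
site 3, node VY: V={T} ∪ Y={C} → {C,T} (+1)
site 3, node LVY: L={G} ∪ VY={C,T} → {C,G,T} (+1)
site 3, node LVXY: LVY={C,G,T} ∩ X={G} → {G} (+0)
site 3, node LUVXY: LVXY={G} ∪ U={T} → {G,T} (+1)
site 3, node LSUVXY: LUVXY={G,T} ∪ S={C} → {C,G,T} (+1)
site 4, node VY: V={G} ∪ Y={A} → {A,G} (+1)
site 4, node LVY: L={T} ∪ VY={A,G} → {A,G,T} (+1)
site 4, node LVXY: LVY={A,G,T} ∩ X={A} → {A} (+0)
site 4, node LUVXY: LVXY={A} ∪ U={G} → {A,G} (+1)
site 4, node LSUVXY: LUVXY={A,G} ∪ S={C} → {A,C,G} (+1)
site 5, node VY: V={G} ∪ Y={T} → {G,T} (+1)
site 5, node LVY: L={G} ∩ VY={G,T} → {G} (+0)
site 5, node LVXY: LVY={G} ∪ X={T} → {G,T} (+1)
site 5, node LUVXY: LVXY={G,T} ∩ U={T} → {T} (+0)
site 5, node LSUVXY: LUVXY={T} ∩ S={T} → {T} (+0)
site 6, node VY: V={T} ∪ Y={C} → {C,T} (+1)
site 6, node LVY: L={G} ∪ VY={C,T} → {C,G,T} (+1)
site 6, node LVXY: LVY={C,G,T} ∩ X={G} → {G} (+0)
site 6, node LUVXY: LVXY={G} ∪ U={C} → {C,G} (+1)
site 6, node LSUVXY: LUVXY={C,G} ∪ S={T} → {C,G,T} (+1)
per-site changes: [4, 3, 4, 4, 4, 2, 4]; total = 25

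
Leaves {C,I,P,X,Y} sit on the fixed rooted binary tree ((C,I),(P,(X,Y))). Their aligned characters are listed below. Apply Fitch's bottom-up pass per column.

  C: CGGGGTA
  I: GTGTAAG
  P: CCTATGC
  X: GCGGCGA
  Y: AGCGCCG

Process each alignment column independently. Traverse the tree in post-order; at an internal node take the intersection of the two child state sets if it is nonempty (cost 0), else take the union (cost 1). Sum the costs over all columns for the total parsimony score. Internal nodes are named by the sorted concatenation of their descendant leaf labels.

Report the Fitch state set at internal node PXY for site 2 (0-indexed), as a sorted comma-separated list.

C,G,T

CI@0: {C} ∪ {G} = {C,G} (union, +1)
XY@0: {G} ∪ {A} = {A,G} (union, +1)
PXY@0: {C} ∪ {A,G} = {A,C,G} (union, +1)
CIPXY@0: {C,G} ∩ {A,C,G} = {C,G} (intersection, +0)
CI@1: {G} ∪ {T} = {G,T} (union, +1)
XY@1: {C} ∪ {G} = {C,G} (union, +1)
PXY@1: {C} ∩ {C,G} = {C} (intersection, +0)
CIPXY@1: {G,T} ∪ {C} = {C,G,T} (union, +1)
CI@2: {G} ∩ {G} = {G} (intersection, +0)
XY@2: {G} ∪ {C} = {C,G} (union, +1)
PXY@2: {T} ∪ {C,G} = {C,G,T} (union, +1)
CIPXY@2: {G} ∩ {C,G,T} = {G} (intersection, +0)
CI@3: {G} ∪ {T} = {G,T} (union, +1)
XY@3: {G} ∩ {G} = {G} (intersection, +0)
PXY@3: {A} ∪ {G} = {A,G} (union, +1)
CIPXY@3: {G,T} ∩ {A,G} = {G} (intersection, +0)
CI@4: {G} ∪ {A} = {A,G} (union, +1)
XY@4: {C} ∩ {C} = {C} (intersection, +0)
PXY@4: {T} ∪ {C} = {C,T} (union, +1)
CIPXY@4: {A,G} ∪ {C,T} = {A,C,G,T} (union, +1)
CI@5: {T} ∪ {A} = {A,T} (union, +1)
XY@5: {G} ∪ {C} = {C,G} (union, +1)
PXY@5: {G} ∩ {C,G} = {G} (intersection, +0)
CIPXY@5: {A,T} ∪ {G} = {A,G,T} (union, +1)
CI@6: {A} ∪ {G} = {A,G} (union, +1)
XY@6: {A} ∪ {G} = {A,G} (union, +1)
PXY@6: {C} ∪ {A,G} = {A,C,G} (union, +1)
CIPXY@6: {A,G} ∩ {A,C,G} = {A,G} (intersection, +0)
per-site changes: [3, 3, 2, 2, 3, 3, 3]; total = 19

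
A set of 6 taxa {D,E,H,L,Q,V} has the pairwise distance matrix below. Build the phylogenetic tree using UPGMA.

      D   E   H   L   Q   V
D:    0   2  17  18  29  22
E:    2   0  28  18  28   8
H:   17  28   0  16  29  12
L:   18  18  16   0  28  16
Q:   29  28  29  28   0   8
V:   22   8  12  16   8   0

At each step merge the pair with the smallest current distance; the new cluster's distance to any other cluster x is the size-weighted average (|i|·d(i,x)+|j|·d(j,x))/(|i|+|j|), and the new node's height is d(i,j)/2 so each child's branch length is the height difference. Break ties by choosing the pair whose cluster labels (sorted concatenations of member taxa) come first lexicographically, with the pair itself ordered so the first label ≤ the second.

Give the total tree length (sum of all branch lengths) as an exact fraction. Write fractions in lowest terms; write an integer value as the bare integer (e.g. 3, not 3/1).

1. join D+E (d=2) ⇒ DE; edges |D|=1, |E|=1
  updated: d(DE,H)=45/2, d(DE,L)=18, d(DE,Q)=57/2, d(DE,V)=15
2. join Q+V (d=8) ⇒ QV; edges |Q|=4, |V|=4
  updated: d(DE,QV)=87/4, d(H,QV)=41/2, d(L,QV)=22
3. join H+L (d=16) ⇒ HL; edges |H|=8, |L|=8
  updated: d(DE,HL)=81/4, d(HL,QV)=85/4
4. join DE+HL (d=81/4) ⇒ DEHL; edges |DE|=73/8, |HL|=17/8
  updated: d(DEHL,QV)=43/2
5. join DEHL+QV (d=43/2) ⇒ DEHLQV; edges |DEHL|=5/8, |QV|=27/4
final tree: (((D:1,E:1):73/8,(H:8,L:8):17/8):5/8,(Q:4,V:4):27/4)
total length: 357/8

357/8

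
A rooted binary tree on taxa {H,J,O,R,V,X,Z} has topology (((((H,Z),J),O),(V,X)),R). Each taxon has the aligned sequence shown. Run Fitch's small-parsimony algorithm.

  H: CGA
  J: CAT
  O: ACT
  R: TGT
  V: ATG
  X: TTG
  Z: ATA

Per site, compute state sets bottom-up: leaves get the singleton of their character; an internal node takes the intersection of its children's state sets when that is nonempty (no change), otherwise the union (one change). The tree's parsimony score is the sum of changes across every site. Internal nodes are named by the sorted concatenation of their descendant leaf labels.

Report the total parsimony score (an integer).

site 0, node HZ: H={C} ∪ Z={A} → {A,C} (+1)
site 0, node HJZ: HZ={A,C} ∩ J={C} → {C} (+0)
site 0, node HJOZ: HJZ={C} ∪ O={A} → {A,C} (+1)
site 0, node VX: V={A} ∪ X={T} → {A,T} (+1)
site 0, node HJOVXZ: HJOZ={A,C} ∩ VX={A,T} → {A} (+0)
site 0, node HJORVXZ: HJOVXZ={A} ∪ R={T} → {A,T} (+1)
site 1, node HZ: H={G} ∪ Z={T} → {G,T} (+1)
site 1, node HJZ: HZ={G,T} ∪ J={A} → {A,G,T} (+1)
site 1, node HJOZ: HJZ={A,G,T} ∪ O={C} → {A,C,G,T} (+1)
site 1, node VX: V={T} ∩ X={T} → {T} (+0)
site 1, node HJOVXZ: HJOZ={A,C,G,T} ∩ VX={T} → {T} (+0)
site 1, node HJORVXZ: HJOVXZ={T} ∪ R={G} → {G,T} (+1)
site 2, node HZ: H={A} ∩ Z={A} → {A} (+0)
site 2, node HJZ: HZ={A} ∪ J={T} → {A,T} (+1)
site 2, node HJOZ: HJZ={A,T} ∩ O={T} → {T} (+0)
site 2, node VX: V={G} ∩ X={G} → {G} (+0)
site 2, node HJOVXZ: HJOZ={T} ∪ VX={G} → {G,T} (+1)
site 2, node HJORVXZ: HJOVXZ={G,T} ∩ R={T} → {T} (+0)
per-site changes: [4, 4, 2]; total = 10

10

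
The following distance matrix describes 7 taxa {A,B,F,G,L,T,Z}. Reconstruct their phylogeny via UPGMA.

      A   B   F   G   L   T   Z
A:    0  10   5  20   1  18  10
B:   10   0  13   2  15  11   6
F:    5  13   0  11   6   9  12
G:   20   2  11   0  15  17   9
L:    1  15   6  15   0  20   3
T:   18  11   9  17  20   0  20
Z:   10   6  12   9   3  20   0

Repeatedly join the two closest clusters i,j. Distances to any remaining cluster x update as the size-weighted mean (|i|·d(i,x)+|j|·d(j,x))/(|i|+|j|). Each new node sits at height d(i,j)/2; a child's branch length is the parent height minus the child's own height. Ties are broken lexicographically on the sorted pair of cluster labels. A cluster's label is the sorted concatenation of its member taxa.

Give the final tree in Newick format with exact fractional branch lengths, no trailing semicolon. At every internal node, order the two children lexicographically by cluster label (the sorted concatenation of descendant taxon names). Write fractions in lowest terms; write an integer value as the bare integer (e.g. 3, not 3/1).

((((A:1/2,L:1/2):9/4,F:11/4):119/36,((B:1,G:1):11/4,Z:15/4):83/36):67/36,T:95/12)

iteration 1: select A,L (d=1); attach at lengths (1/2, 1/2); label the merged cluster AL
  updated: d(AL,B)=25/2, d(AL,F)=11/2, d(AL,G)=35/2, d(AL,T)=19, d(AL,Z)=13/2
iteration 2: select B,G (d=2); attach at lengths (1, 1); label the merged cluster BG
  updated: d(AL,BG)=15, d(BG,F)=12, d(BG,T)=14, d(BG,Z)=15/2
iteration 3: select AL,F (d=11/2); attach at lengths (9/4, 11/4); label the merged cluster AFL
  updated: d(AFL,BG)=14, d(AFL,T)=47/3, d(AFL,Z)=25/3
iteration 4: select BG,Z (d=15/2); attach at lengths (11/4, 15/4); label the merged cluster BGZ
  updated: d(AFL,BGZ)=109/9, d(BGZ,T)=16
iteration 5: select AFL,BGZ (d=109/9); attach at lengths (119/36, 83/36); label the merged cluster ABFGLZ
  updated: d(ABFGLZ,T)=95/6
iteration 6: select ABFGLZ,T (d=95/6); attach at lengths (67/36, 95/12); label the merged cluster ABFGLTZ
final tree: ((((A:1/2,L:1/2):9/4,F:11/4):119/36,((B:1,G:1):11/4,Z:15/4):83/36):67/36,T:95/12)
total length: 269/9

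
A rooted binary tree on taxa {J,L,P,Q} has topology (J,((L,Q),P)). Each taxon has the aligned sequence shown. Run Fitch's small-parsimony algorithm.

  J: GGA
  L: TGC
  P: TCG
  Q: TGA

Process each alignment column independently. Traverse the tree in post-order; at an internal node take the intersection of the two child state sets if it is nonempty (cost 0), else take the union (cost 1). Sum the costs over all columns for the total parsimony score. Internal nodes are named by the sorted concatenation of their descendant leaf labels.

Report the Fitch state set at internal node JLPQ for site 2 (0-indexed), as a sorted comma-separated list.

LQ@0: {T} ∩ {T} = {T} (intersection, +0)
LPQ@0: {T} ∩ {T} = {T} (intersection, +0)
JLPQ@0: {G} ∪ {T} = {G,T} (union, +1)
LQ@1: {G} ∩ {G} = {G} (intersection, +0)
LPQ@1: {G} ∪ {C} = {C,G} (union, +1)
JLPQ@1: {G} ∩ {C,G} = {G} (intersection, +0)
LQ@2: {C} ∪ {A} = {A,C} (union, +1)
LPQ@2: {A,C} ∪ {G} = {A,C,G} (union, +1)
JLPQ@2: {A} ∩ {A,C,G} = {A} (intersection, +0)
per-site changes: [1, 1, 2]; total = 4

A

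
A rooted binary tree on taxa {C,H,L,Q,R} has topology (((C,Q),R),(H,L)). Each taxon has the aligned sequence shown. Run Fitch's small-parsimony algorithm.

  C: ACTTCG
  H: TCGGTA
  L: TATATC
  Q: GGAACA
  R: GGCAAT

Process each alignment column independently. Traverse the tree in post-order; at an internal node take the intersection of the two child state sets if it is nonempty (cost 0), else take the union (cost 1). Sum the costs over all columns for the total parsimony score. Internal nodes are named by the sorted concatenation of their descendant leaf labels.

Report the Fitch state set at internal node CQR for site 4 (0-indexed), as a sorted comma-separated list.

A,C

CQ@0: {A} ∪ {G} = {A,G} (union, +1)
CQR@0: {A,G} ∩ {G} = {G} (intersection, +0)
HL@0: {T} ∩ {T} = {T} (intersection, +0)
CHLQR@0: {G} ∪ {T} = {G,T} (union, +1)
CQ@1: {C} ∪ {G} = {C,G} (union, +1)
CQR@1: {C,G} ∩ {G} = {G} (intersection, +0)
HL@1: {C} ∪ {A} = {A,C} (union, +1)
CHLQR@1: {G} ∪ {A,C} = {A,C,G} (union, +1)
CQ@2: {T} ∪ {A} = {A,T} (union, +1)
CQR@2: {A,T} ∪ {C} = {A,C,T} (union, +1)
HL@2: {G} ∪ {T} = {G,T} (union, +1)
CHLQR@2: {A,C,T} ∩ {G,T} = {T} (intersection, +0)
CQ@3: {T} ∪ {A} = {A,T} (union, +1)
CQR@3: {A,T} ∩ {A} = {A} (intersection, +0)
HL@3: {G} ∪ {A} = {A,G} (union, +1)
CHLQR@3: {A} ∩ {A,G} = {A} (intersection, +0)
CQ@4: {C} ∩ {C} = {C} (intersection, +0)
CQR@4: {C} ∪ {A} = {A,C} (union, +1)
HL@4: {T} ∩ {T} = {T} (intersection, +0)
CHLQR@4: {A,C} ∪ {T} = {A,C,T} (union, +1)
CQ@5: {G} ∪ {A} = {A,G} (union, +1)
CQR@5: {A,G} ∪ {T} = {A,G,T} (union, +1)
HL@5: {A} ∪ {C} = {A,C} (union, +1)
CHLQR@5: {A,G,T} ∩ {A,C} = {A} (intersection, +0)
per-site changes: [2, 3, 3, 2, 2, 3]; total = 15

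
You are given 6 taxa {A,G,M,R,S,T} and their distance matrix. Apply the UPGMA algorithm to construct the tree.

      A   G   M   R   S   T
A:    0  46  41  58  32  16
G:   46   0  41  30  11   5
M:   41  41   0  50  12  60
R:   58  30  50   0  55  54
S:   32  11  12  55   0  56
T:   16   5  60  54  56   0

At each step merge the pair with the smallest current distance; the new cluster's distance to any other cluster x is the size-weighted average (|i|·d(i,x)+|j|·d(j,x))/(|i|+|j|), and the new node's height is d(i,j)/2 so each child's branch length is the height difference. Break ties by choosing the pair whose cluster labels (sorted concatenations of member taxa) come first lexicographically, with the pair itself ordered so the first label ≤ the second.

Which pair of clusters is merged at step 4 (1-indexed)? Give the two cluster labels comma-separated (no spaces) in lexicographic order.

AGT,MS

step 1: merge (G,T) at d=5; branch lengths G→5/2, T→5/2; new cluster GT
  updated: d(A,GT)=31, d(GT,M)=101/2, d(GT,R)=42, d(GT,S)=67/2
step 2: merge (M,S) at d=12; branch lengths M→6, S→6; new cluster MS
  updated: d(A,MS)=73/2, d(GT,MS)=42, d(MS,R)=105/2
step 3: merge (A,GT) at d=31; branch lengths A→31/2, GT→13; new cluster AGT
  updated: d(AGT,MS)=241/6, d(AGT,R)=142/3
step 4: merge (AGT,MS) at d=241/6; branch lengths AGT→55/12, MS→169/12; new cluster AGMST
  updated: d(AGMST,R)=247/5
step 5: merge (AGMST,R) at d=247/5; branch lengths AGMST→277/60, R→247/10; new cluster AGMRST
final tree: (((A:31/2,(G:5/2,T:5/2):13):55/12,(M:6,S:6):169/12):277/60,R:247/10)
total length: 5609/60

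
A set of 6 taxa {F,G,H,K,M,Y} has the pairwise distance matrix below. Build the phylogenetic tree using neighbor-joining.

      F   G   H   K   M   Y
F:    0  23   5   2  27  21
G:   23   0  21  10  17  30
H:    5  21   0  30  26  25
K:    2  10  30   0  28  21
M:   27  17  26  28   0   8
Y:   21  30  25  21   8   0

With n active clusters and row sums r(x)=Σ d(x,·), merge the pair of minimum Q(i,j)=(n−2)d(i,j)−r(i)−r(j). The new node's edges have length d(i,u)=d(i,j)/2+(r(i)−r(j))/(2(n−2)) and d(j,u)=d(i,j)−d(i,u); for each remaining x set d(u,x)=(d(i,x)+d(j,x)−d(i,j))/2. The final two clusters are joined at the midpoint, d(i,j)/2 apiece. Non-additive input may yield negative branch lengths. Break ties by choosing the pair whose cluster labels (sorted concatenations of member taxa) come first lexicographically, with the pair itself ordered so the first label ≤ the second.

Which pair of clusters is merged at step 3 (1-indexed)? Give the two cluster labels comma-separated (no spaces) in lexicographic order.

FH,MY

1. join M+Y (d=8, Q=-179) ⇒ MY; edges |M|=33/8, |Y|=31/8
  updated: d(F,MY)=20, d(G,MY)=39/2, d(H,MY)=43/2, d(K,MY)=41/2
2. join F+H (d=5, Q=-225/2) ⇒ FH; edges |F|=-25/12, |H|=85/12
  updated: d(FH,G)=39/2, d(FH,K)=27/2, d(FH,MY)=73/4
3. join FH+MY (d=73/4, Q=-73) ⇒ FHMY; edges |FH|=59/8, |MY|=87/8
  updated: d(FHMY,G)=83/8, d(FHMY,K)=63/8
4. join FHMY+G (d=83/8, Q=-113/4) ⇒ FGHMY; edges |FHMY|=33/8, |G|=25/4
  updated: d(FGHMY,K)=15/4
5. join FGHMY+K (d=15/4) ⇒ FGHKMY; edges |FGHMY|=15/8, |K|=15/8
final tree: ((((F:-25/12,H:85/12):59/8,(M:33/8,Y:31/8):87/8):33/8,G:25/4):15/8,K:15/8)
total length: 363/8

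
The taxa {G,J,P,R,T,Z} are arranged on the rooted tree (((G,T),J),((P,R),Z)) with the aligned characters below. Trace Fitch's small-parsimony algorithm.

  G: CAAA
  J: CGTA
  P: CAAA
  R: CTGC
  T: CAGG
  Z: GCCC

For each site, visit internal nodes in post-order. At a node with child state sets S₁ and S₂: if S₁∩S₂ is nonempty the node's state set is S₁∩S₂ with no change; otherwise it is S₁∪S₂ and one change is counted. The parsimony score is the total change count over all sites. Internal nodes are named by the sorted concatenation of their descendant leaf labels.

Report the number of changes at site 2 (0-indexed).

4

GT@0: {C} ∩ {C} = {C} (intersection, +0)
GJT@0: {C} ∩ {C} = {C} (intersection, +0)
PR@0: {C} ∩ {C} = {C} (intersection, +0)
PRZ@0: {C} ∪ {G} = {C,G} (union, +1)
GJPRTZ@0: {C} ∩ {C,G} = {C} (intersection, +0)
GT@1: {A} ∩ {A} = {A} (intersection, +0)
GJT@1: {A} ∪ {G} = {A,G} (union, +1)
PR@1: {A} ∪ {T} = {A,T} (union, +1)
PRZ@1: {A,T} ∪ {C} = {A,C,T} (union, +1)
GJPRTZ@1: {A,G} ∩ {A,C,T} = {A} (intersection, +0)
GT@2: {A} ∪ {G} = {A,G} (union, +1)
GJT@2: {A,G} ∪ {T} = {A,G,T} (union, +1)
PR@2: {A} ∪ {G} = {A,G} (union, +1)
PRZ@2: {A,G} ∪ {C} = {A,C,G} (union, +1)
GJPRTZ@2: {A,G,T} ∩ {A,C,G} = {A,G} (intersection, +0)
GT@3: {A} ∪ {G} = {A,G} (union, +1)
GJT@3: {A,G} ∩ {A} = {A} (intersection, +0)
PR@3: {A} ∪ {C} = {A,C} (union, +1)
PRZ@3: {A,C} ∩ {C} = {C} (intersection, +0)
GJPRTZ@3: {A} ∪ {C} = {A,C} (union, +1)
per-site changes: [1, 3, 4, 3]; total = 11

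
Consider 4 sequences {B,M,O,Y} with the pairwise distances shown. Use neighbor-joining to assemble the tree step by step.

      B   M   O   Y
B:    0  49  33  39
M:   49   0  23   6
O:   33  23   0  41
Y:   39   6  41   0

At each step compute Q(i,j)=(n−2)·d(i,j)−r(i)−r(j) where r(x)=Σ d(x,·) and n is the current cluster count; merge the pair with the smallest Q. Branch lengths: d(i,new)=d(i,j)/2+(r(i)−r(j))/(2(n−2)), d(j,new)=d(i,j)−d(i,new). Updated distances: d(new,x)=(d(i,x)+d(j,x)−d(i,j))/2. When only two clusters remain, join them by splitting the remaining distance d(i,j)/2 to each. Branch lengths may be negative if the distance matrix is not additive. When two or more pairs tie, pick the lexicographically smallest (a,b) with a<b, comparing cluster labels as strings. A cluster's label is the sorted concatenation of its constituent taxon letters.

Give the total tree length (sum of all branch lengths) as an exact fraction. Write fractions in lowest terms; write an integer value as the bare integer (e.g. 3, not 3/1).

iteration 1: select B,O (d=33, Q=-152); attach at lengths (45/2, 21/2); label the merged cluster BO
  updated: d(BO,M)=39/2, d(BO,Y)=47/2
iteration 2: select BO,M (d=39/2, Q=-49); attach at lengths (37/2, 1); label the merged cluster BMO
  updated: d(BMO,Y)=5
iteration 3: select BMO,Y (d=5); attach at lengths (5/2, 5/2); label the merged cluster BMOY
final tree: (((B:45/2,O:21/2):37/2,M:1):5/2,Y:5/2)
total length: 115/2

115/2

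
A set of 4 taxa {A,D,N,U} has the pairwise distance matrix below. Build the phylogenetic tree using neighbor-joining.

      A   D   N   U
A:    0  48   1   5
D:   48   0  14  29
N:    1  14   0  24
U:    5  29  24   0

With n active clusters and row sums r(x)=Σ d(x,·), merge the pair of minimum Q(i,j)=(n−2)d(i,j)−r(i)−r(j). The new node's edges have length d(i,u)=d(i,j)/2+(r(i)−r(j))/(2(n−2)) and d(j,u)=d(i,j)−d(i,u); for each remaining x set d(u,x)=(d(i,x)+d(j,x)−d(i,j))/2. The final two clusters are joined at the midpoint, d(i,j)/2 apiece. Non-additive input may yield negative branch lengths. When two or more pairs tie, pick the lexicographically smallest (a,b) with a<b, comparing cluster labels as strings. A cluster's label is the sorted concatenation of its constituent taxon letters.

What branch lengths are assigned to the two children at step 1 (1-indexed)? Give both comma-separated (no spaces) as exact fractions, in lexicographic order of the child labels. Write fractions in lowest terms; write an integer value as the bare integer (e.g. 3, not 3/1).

1. join A+U (d=5, Q=-102) ⇒ AU; edges |A|=3/2, |U|=7/2
  updated: d(AU,D)=36, d(AU,N)=10
2. join AU+D (d=36, Q=-60) ⇒ ADU; edges |AU|=16, |D|=20
  updated: d(ADU,N)=-6
3. join ADU+N (d=-6) ⇒ ADNU; edges |ADU|=-3, |N|=-3
final tree: (((A:3/2,U:7/2):16,D:20):-3,N:-3)
total length: 35

3/2,7/2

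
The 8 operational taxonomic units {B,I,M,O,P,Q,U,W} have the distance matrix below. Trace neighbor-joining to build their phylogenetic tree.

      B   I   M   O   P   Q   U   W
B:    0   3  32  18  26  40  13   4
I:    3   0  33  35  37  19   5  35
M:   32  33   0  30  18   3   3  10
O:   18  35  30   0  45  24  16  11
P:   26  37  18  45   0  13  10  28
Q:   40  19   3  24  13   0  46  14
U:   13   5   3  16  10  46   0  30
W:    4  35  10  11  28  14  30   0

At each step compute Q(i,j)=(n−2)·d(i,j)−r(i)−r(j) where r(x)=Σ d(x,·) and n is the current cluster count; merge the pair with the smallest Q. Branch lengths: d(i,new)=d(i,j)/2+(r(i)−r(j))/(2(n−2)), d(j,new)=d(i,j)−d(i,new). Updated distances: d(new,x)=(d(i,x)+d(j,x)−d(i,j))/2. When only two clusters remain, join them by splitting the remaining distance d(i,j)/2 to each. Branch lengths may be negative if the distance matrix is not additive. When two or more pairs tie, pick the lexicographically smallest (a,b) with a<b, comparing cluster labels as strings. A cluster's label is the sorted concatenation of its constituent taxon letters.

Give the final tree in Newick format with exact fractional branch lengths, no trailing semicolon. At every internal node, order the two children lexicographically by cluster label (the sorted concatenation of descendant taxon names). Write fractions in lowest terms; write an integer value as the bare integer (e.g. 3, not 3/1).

((((((B:-13/12,I:49/12):129/20,U:21/20):57/8,(O:175/16,W:1/16):47/8):55/8,P:41/4):15/4,M:3/8):21/16,Q:21/16)

iteration 1: select B,I (d=3, Q=-285); attach at lengths (-13/12, 49/12); label the merged cluster BI
  updated: d(BI,M)=31, d(BI,O)=25, d(BI,P)=30, d(BI,Q)=28, d(BI,U)=15/2, d(BI,W)=18
iteration 2: select BI,U (d=15/2, Q=-429/2); attach at lengths (129/20, 21/20); label the merged cluster BIU
  updated: d(BIU,M)=53/4, d(BIU,O)=67/4, d(BIU,P)=65/4, d(BIU,Q)=133/4, d(BIU,W)=81/4
iteration 3: select O,W (d=11, Q=-166); attach at lengths (175/16, 1/16); label the merged cluster OW
  updated: d(BIU,OW)=13, d(M,OW)=29/2, d(OW,P)=31, d(OW,Q)=27/2
iteration 4: select BIU,OW (d=13, Q=-435/4); attach at lengths (57/8, 47/8); label the merged cluster BIOUW
  updated: d(BIOUW,M)=59/8, d(BIOUW,P)=137/8, d(BIOUW,Q)=135/8
iteration 5: select BIOUW,P (d=137/8, Q=-221/4); attach at lengths (55/8, 41/4); label the merged cluster BIOPUW
  updated: d(BIOPUW,M)=33/8, d(BIOPUW,Q)=51/8
iteration 6: select BIOPUW,M (d=33/8, Q=-27/2); attach at lengths (15/4, 3/8); label the merged cluster BIMOPUW
  updated: d(BIMOPUW,Q)=21/8
iteration 7: select BIMOPUW,Q (d=21/8); attach at lengths (21/16, 21/16); label the merged cluster BIMOPQUW
final tree: ((((((B:-13/12,I:49/12):129/20,U:21/20):57/8,(O:175/16,W:1/16):47/8):55/8,P:41/4):15/4,M:3/8):21/16,Q:21/16)
total length: 467/8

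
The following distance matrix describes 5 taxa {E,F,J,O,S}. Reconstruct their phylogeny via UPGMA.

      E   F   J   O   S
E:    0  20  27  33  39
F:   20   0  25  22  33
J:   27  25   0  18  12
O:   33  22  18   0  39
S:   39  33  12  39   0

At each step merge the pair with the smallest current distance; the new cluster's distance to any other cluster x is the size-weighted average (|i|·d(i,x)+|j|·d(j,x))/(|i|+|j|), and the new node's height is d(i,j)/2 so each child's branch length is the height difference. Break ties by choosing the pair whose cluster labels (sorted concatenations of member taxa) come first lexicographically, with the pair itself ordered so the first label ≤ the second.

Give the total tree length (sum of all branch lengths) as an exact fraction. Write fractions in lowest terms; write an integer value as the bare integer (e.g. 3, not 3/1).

719/12

1. join J+S (d=12) ⇒ JS; edges |J|=6, |S|=6
  updated: d(E,JS)=33, d(F,JS)=29, d(JS,O)=57/2
2. join E+F (d=20) ⇒ EF; edges |E|=10, |F|=10
  updated: d(EF,JS)=31, d(EF,O)=55/2
3. join EF+O (d=55/2) ⇒ EFO; edges |EF|=15/4, |O|=55/4
  updated: d(EFO,JS)=181/6
4. join EFO+JS (d=181/6) ⇒ EFJOS; edges |EFO|=4/3, |JS|=109/12
final tree: (((E:10,F:10):15/4,O:55/4):4/3,(J:6,S:6):109/12)
total length: 719/12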